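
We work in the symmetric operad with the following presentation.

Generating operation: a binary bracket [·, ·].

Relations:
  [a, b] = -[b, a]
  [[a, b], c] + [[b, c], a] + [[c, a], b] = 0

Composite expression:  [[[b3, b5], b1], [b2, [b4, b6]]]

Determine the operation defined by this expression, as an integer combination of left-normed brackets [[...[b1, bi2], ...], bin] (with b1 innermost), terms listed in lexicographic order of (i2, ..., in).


-[[[[[b1, b3], b5], b2], b4], b6] + [[[[[b1, b3], b5], b2], b6], b4] + [[[[[b1, b3], b5], b4], b6], b2] - [[[[[b1, b3], b5], b6], b4], b2] + [[[[[b1, b5], b3], b2], b4], b6] - [[[[[b1, b5], b3], b2], b6], b4] - [[[[[b1, b5], b3], b4], b6], b2] + [[[[[b1, b5], b3], b6], b4], b2]


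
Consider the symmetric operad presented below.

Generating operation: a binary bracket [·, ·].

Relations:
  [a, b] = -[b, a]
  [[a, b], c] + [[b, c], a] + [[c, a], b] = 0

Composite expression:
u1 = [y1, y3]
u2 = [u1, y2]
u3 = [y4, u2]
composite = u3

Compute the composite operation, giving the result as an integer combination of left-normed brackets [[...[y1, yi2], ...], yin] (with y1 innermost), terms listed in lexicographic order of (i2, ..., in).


-[[[y1, y3], y2], y4]

Antisymmetry and Jacobi reduce to y1-anchored left-normed brackets.
Composite bracket: [y4, [[y1, y3], y2]]
The bracket unfolds into 8 signed words via [a, b] = ab - ba (2^3 = 8).
Keep just the words that open with y1:
  from y1y3y2y4, sign -1: term -[[[y1, y3], y2], y4]


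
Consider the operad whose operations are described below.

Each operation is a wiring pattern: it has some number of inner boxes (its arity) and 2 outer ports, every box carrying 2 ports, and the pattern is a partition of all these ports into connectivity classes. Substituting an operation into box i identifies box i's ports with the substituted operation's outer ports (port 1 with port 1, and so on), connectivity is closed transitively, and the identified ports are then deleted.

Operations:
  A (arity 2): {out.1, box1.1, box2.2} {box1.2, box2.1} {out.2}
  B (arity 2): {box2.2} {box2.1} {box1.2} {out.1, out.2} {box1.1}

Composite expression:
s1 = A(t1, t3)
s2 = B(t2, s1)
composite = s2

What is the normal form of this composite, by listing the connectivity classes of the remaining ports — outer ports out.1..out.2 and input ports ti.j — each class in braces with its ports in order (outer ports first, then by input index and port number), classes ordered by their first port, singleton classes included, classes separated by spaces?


{out.1, out.2} {t1.1, t3.2} {t1.2, t3.1} {t2.1} {t2.2}

After gluing at B, chains via deleted ports link the t-ports.
the subtree at A composes to {out.1, t1.1, t3.2} {out.2} {t1.2, t3.1} on (t1, t3); out.j = own outer ports
the subtree at B composes to {out.1, out.2} {t1.1, t3.2} {t1.2, t3.1} {t2.1} {t2.2} on (t2, t1, t3); out.j = own outer ports


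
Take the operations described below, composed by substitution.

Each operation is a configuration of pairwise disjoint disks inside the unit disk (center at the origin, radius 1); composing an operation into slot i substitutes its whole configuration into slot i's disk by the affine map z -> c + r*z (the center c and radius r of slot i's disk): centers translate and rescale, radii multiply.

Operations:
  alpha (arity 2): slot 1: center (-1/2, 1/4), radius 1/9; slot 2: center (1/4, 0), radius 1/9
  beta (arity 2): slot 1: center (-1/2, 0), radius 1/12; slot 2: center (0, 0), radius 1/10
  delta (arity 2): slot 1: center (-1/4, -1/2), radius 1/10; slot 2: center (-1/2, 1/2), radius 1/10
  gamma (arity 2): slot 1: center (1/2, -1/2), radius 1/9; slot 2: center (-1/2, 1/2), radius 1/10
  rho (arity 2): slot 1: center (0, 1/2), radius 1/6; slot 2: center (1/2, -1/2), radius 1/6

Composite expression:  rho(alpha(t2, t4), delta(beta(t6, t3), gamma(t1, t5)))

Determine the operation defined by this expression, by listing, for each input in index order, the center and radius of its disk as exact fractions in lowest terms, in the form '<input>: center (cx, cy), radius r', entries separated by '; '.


t1: center (17/40, -17/40), radius 1/540; t2: center (-1/12, 13/24), radius 1/54; t3: center (11/24, -7/12), radius 1/600; t4: center (1/24, 1/2), radius 1/54; t5: center (49/120, -49/120), radius 1/600; t6: center (9/20, -7/12), radius 1/720

Each t-disk chains the slot maps above it in rho; radii multiply.
input t2: applying the 2 nested substitutions gives center (-1/12, 13/24), radius 1/54
input t4: applying the 2 nested substitutions gives center (1/24, 1/2), radius 1/54
input t6: applying the 3 nested substitutions gives center (9/20, -7/12), radius 1/720
input t3: applying the 3 nested substitutions gives center (11/24, -7/12), radius 1/600
input t1: applying the 3 nested substitutions gives center (17/40, -17/40), radius 1/540
input t5: applying the 3 nested substitutions gives center (49/120, -49/120), radius 1/600


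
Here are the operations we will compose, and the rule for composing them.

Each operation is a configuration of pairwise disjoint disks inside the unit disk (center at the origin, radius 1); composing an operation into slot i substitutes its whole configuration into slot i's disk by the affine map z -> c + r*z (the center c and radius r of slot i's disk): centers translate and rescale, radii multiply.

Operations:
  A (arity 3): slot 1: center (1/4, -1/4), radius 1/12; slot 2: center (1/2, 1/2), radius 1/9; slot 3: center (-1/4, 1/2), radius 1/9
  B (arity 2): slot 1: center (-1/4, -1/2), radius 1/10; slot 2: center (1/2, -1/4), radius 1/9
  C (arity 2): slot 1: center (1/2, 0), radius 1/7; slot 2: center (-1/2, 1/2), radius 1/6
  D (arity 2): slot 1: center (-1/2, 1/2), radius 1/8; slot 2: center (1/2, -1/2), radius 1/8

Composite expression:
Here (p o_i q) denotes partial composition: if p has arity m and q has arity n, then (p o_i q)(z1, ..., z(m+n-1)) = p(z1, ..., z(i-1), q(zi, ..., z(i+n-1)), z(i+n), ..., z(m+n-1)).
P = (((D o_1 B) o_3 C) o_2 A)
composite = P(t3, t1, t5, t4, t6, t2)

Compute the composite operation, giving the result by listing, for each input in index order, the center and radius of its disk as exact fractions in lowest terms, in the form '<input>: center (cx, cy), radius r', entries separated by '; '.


t1: center (-125/288, 67/144), radius 1/864; t2: center (7/16, -7/16), radius 1/48; t3: center (-17/32, 7/16), radius 1/80; t4: center (-127/288, 137/288), radius 1/648; t5: center (-31/72, 137/288), radius 1/648; t6: center (9/16, -1/2), radius 1/56

Each t-disk chains the slot maps above it in D; radii multiply.
for t3, the 2-step affine chain lands on center (-17/32, 7/16), radius 1/80
for t1, the 3-step affine chain lands on center (-125/288, 67/144), radius 1/864
for t5, the 3-step affine chain lands on center (-31/72, 137/288), radius 1/648
for t4, the 3-step affine chain lands on center (-127/288, 137/288), radius 1/648
for t6, the 2-step affine chain lands on center (9/16, -1/2), radius 1/56
for t2, the 2-step affine chain lands on center (7/16, -7/16), radius 1/48


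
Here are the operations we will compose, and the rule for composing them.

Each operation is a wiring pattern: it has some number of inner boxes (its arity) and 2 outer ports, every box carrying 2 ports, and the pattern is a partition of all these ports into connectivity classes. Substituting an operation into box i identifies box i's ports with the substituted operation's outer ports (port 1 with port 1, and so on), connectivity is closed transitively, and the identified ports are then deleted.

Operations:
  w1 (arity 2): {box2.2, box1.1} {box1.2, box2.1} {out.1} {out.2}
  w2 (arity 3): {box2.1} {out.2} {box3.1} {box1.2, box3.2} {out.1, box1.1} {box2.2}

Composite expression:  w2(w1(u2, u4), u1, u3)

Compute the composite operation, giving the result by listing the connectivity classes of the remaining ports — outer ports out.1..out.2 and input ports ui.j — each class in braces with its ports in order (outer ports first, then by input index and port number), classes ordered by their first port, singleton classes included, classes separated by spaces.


Two ports join when wires chain via w2-identified ports.
stage w1: inputs (u2, u4), connectivity {out.1} {out.2} {u2.1, u4.2} {u2.2, u4.1}, out.j its boundary
stage w2: inputs (u2, u4, u1, u3), connectivity {out.1} {out.2} {u1.1} {u1.2} {u2.1, u4.2} {u2.2, u4.1} {u3.1} {u3.2}, out.j its boundary

{out.1} {out.2} {u1.1} {u1.2} {u2.1, u4.2} {u2.2, u4.1} {u3.1} {u3.2}


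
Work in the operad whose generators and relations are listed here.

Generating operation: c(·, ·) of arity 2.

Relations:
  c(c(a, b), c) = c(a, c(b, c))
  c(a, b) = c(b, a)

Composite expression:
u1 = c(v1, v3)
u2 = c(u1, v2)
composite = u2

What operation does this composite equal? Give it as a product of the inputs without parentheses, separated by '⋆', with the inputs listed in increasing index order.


v1 ⋆ v2 ⋆ v3

Reordering under c is free, so list the v-inputs canonically.
c(v1, v3) linearizes to v1 ⋆ v3
c(c(v1, v3), v2) linearizes to v1 ⋆ v3 ⋆ v2
putting the inputs in ascending order: v1 ⋆ v2 ⋆ v3


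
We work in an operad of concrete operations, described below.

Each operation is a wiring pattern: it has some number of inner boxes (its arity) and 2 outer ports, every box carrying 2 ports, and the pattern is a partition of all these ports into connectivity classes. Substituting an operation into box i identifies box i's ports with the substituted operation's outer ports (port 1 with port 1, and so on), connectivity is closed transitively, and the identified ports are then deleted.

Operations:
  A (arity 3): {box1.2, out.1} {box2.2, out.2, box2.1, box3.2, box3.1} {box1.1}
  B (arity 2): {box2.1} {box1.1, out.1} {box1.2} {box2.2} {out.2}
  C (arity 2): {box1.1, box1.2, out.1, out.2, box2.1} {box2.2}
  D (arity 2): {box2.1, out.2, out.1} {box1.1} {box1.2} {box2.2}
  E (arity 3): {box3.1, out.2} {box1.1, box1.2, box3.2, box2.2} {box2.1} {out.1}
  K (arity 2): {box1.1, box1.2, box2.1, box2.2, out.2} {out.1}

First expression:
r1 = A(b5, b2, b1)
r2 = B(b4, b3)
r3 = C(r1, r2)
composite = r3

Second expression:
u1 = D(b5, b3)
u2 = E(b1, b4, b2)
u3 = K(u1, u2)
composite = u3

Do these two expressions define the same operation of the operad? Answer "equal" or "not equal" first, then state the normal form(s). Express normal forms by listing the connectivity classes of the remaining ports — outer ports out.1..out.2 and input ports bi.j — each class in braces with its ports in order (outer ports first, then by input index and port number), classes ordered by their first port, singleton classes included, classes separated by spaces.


not equal; the first gives {out.1, out.2, b1.1, b1.2, b2.1, b2.2, b4.1, b5.2} {b3.1} {b3.2} {b4.2} {b5.1} and the second {out.1} {out.2, b2.1, b3.1} {b1.1, b1.2, b2.2, b4.2} {b3.2} {b4.1} {b5.1} {b5.2}

Normal form of the first expression: {out.1, out.2, b1.1, b1.2, b2.1, b2.2, b4.1, b5.2} {b3.1} {b3.2} {b4.2} {b5.1}
Normal form of the second expression: {out.1} {out.2, b2.1, b3.1} {b1.1, b1.2, b2.2, b4.2} {b3.2} {b4.1} {b5.1} {b5.2}
Distinct normal forms: not equal.


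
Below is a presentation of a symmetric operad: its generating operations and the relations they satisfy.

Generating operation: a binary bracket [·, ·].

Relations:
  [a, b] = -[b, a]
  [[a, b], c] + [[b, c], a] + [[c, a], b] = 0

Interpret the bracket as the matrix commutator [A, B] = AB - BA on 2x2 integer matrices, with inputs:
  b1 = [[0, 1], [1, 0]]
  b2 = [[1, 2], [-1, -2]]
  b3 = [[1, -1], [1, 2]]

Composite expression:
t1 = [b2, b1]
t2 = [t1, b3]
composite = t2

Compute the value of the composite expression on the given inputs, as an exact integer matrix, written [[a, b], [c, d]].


[[0, -3], [-3, 0]]

[b2, b1] = [[3, 3], [-3, -3]]
[[b2, b1], b3] = [[0, -3], [-3, 0]]


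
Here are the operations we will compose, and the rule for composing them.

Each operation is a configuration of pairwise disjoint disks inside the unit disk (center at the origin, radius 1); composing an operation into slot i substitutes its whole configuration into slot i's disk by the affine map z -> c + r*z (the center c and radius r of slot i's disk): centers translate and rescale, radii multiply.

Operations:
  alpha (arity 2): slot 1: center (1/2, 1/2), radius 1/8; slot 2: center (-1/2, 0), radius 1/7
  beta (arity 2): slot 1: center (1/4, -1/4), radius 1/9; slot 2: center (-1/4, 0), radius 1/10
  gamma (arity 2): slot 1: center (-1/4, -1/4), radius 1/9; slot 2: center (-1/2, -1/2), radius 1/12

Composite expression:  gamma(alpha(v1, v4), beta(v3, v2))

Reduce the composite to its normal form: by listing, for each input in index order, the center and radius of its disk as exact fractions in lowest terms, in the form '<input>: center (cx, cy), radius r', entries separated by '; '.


v1: center (-7/36, -7/36), radius 1/72; v2: center (-25/48, -1/2), radius 1/120; v3: center (-23/48, -25/48), radius 1/108; v4: center (-11/36, -1/4), radius 1/63

Each v-disk chains the slot maps above it in gamma; radii multiply.
tracing v1 down its 2-map path: center (-7/36, -7/36), radius 1/72
tracing v4 down its 2-map path: center (-11/36, -1/4), radius 1/63
tracing v3 down its 2-map path: center (-23/48, -25/48), radius 1/108
tracing v2 down its 2-map path: center (-25/48, -1/2), radius 1/120


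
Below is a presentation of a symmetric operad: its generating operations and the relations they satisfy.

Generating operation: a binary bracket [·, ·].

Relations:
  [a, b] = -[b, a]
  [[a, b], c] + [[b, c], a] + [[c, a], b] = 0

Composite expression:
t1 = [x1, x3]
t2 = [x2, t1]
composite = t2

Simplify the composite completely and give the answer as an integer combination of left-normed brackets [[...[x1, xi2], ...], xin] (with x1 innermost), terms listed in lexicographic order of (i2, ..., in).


-[[x1, x3], x2]

Expand each bracket as ab - ba; the x1-initial words give the coefficients.
Composite bracket: [x2, [x1, x3]]
Each bracket splits as ab - ba, giving 4 signed words (2^2 = 4).
Only words starting with x1 matter:
  from x1x3x2, sign -1: term -[[x1, x3], x2]


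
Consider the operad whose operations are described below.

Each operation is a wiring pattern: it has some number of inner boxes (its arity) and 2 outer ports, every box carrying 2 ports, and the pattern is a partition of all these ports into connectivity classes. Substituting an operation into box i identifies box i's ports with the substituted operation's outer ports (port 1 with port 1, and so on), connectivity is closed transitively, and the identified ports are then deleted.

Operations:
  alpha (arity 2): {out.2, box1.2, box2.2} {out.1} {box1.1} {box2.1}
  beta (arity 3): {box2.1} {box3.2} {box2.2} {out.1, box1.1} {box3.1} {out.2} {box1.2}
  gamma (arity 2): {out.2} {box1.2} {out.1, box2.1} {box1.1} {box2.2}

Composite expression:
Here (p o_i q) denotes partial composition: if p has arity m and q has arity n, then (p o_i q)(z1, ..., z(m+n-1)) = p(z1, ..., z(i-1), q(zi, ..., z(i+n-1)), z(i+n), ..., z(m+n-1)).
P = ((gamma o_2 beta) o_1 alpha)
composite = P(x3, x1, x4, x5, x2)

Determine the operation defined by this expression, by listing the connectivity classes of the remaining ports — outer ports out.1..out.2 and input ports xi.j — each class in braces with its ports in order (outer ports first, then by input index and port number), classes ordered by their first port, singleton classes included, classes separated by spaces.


{out.1, x4.1} {out.2} {x1.1} {x1.2, x3.2} {x2.1} {x2.2} {x3.1} {x4.2} {x5.1} {x5.2}

Reachability decides: close wires over gamma-identified ports.
alpha over (x3, x1) gives {out.1} {out.2, x1.2, x3.2} {x1.1} {x3.1}, out.j being that stage's outer ports
beta over (x4, x5, x2) gives {out.1, x4.1} {out.2} {x2.1} {x2.2} {x4.2} {x5.1} {x5.2}, out.j being that stage's outer ports
gamma over (x3, x1, x4, x5, x2) gives {out.1, x4.1} {out.2} {x1.1} {x1.2, x3.2} {x2.1} {x2.2} {x3.1} {x4.2} {x5.1} {x5.2}, out.j being that stage's outer ports


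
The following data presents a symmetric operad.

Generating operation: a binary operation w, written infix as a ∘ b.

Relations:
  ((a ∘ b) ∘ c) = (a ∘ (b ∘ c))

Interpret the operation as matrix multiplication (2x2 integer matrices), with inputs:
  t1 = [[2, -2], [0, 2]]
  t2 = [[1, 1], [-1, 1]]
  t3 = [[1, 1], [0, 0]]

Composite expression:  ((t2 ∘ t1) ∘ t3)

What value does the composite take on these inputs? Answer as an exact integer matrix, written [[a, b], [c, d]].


[[2, 2], [-2, -2]]

(t2 ∘ t1) = [[2, 0], [-2, 4]]
((t2 ∘ t1) ∘ t3) = [[2, 2], [-2, -2]]


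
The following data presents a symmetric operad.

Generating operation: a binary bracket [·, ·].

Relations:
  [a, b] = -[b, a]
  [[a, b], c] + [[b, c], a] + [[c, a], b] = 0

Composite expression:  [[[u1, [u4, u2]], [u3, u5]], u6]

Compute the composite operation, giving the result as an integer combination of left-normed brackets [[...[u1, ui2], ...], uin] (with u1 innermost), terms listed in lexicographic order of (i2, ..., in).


-[[[[[u1, u2], u4], u3], u5], u6] + [[[[[u1, u2], u4], u5], u3], u6] + [[[[[u1, u4], u2], u3], u5], u6] - [[[[[u1, u4], u2], u5], u3], u6]

Skip Jacobi rewriting: expand, keep u1-initial words, read off terms.
Composite bracket: [[[u1, [u4, u2]], [u3, u5]], u6]
Expanding via [a, b] = ab - ba: 32 signed words (2^5 = 32).
Keep just the words that open with u1:
  u1u2u4u3u5u6 (sign -1) contributes -[[[[[u1, u2], u4], u3], u5], u6]
  u1u2u4u5u3u6 (sign +1) contributes +[[[[[u1, u2], u4], u5], u3], u6]
  u1u4u2u3u5u6 (sign +1) contributes +[[[[[u1, u4], u2], u3], u5], u6]
  u1u4u2u5u3u6 (sign -1) contributes -[[[[[u1, u4], u2], u5], u3], u6]


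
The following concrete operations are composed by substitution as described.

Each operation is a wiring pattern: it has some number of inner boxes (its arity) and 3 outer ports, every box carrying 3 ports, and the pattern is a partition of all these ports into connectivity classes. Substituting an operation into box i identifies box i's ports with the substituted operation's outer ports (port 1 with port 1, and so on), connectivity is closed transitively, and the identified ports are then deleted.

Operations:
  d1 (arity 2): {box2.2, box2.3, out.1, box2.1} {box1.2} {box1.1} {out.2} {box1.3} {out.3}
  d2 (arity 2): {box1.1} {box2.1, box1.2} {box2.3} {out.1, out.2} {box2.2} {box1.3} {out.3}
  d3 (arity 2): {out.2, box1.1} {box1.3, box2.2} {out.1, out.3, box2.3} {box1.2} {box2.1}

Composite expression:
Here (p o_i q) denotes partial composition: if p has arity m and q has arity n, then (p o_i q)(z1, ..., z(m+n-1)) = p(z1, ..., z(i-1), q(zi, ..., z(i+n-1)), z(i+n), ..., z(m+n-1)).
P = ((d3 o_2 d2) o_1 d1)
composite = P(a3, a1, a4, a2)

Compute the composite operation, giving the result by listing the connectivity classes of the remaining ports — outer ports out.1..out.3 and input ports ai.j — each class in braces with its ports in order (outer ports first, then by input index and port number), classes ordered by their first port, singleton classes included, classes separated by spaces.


{out.1, out.3} {out.2, a1.1, a1.2, a1.3} {a2.1, a4.2} {a2.2} {a2.3} {a3.1} {a3.2} {a3.3} {a4.1} {a4.3}

Substituting into d3 glues patterns; closure does the rest.
composing d1 on (a3, a1), with out.j its own outer ports: {out.1, a1.1, a1.2, a1.3} {out.2} {out.3} {a3.1} {a3.2} {a3.3}
composing d2 on (a4, a2), with out.j its own outer ports: {out.1, out.2} {out.3} {a2.1, a4.2} {a2.2} {a2.3} {a4.1} {a4.3}
composing d3 on (a3, a1, a4, a2), with out.j its own outer ports: {out.1, out.3} {out.2, a1.1, a1.2, a1.3} {a2.1, a4.2} {a2.2} {a2.3} {a3.1} {a3.2} {a3.3} {a4.1} {a4.3}


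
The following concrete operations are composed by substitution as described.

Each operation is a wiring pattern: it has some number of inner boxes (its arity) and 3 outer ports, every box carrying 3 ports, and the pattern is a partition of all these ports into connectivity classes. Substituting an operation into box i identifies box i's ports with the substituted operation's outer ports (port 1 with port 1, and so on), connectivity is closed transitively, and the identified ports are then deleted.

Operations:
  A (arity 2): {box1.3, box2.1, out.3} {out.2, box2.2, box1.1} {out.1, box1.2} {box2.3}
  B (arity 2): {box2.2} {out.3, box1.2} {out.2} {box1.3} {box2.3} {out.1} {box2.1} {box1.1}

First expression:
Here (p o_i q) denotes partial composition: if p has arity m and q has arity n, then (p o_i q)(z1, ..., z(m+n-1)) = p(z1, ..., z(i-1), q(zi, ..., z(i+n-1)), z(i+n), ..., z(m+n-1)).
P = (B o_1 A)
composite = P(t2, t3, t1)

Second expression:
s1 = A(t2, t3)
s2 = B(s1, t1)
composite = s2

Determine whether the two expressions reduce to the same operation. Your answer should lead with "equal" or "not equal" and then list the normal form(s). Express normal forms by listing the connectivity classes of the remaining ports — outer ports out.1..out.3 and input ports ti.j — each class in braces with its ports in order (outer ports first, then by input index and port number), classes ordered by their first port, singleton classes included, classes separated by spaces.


equal — both sides give {out.1} {out.2} {out.3, t2.1, t3.2} {t1.1} {t1.2} {t1.3} {t2.2} {t2.3, t3.1} {t3.3}

Reducing the first expression gives {out.1} {out.2} {out.3, t2.1, t3.2} {t1.1} {t1.2} {t1.3} {t2.2} {t2.3, t3.1} {t3.3}
Reducing the second expression gives {out.1} {out.2} {out.3, t2.1, t3.2} {t1.1} {t1.2} {t1.3} {t2.2} {t2.3, t3.1} {t3.3}
The forms coincide; equal.


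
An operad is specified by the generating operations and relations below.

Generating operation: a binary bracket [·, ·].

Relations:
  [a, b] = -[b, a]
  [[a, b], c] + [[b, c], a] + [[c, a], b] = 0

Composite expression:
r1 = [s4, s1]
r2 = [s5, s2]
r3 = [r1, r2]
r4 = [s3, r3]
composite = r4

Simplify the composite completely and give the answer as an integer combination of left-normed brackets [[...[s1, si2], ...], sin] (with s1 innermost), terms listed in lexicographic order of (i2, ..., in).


-[[[[s1, s4], s2], s5], s3] + [[[[s1, s4], s5], s2], s3]

Antisymmetry and Jacobi reduce to s1-anchored left-normed brackets.
Composite bracket: [s3, [[s4, s1], [s5, s2]]]
The bracket unfolds into 16 signed words via [a, b] = ab - ba (2^4 = 16).
Only words starting with s1 matter:
  the word s1s4s2s5s3 carries sign -1 and contributes -[[[[s1, s4], s2], s5], s3]
  the word s1s4s5s2s3 carries sign +1 and contributes +[[[[s1, s4], s5], s2], s3]


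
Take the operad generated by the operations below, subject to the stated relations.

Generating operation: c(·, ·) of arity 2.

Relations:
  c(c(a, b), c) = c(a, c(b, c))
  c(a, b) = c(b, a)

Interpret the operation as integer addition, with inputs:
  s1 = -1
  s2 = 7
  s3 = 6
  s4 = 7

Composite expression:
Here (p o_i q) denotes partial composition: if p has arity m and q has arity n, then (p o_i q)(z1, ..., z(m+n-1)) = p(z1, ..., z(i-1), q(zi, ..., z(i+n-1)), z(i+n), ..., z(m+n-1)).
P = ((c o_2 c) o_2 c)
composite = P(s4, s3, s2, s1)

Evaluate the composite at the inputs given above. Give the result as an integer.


19

c(s3, s2) = 13
c(c(s3, s2), s1) = 12
c(s4, c(c(s3, s2), s1)) = 19


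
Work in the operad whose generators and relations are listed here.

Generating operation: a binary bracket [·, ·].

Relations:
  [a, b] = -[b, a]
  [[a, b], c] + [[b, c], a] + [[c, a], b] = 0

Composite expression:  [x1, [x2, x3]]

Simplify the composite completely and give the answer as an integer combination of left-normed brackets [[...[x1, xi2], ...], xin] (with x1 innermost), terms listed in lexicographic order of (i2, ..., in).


[[x1, x2], x3] - [[x1, x3], x2]

Expand each bracket as ab - ba; the x1-initial words give the coefficients.
Composite bracket: [x1, [x2, x3]]
Expanding via [a, b] = ab - ba: 4 signed words (2^2 = 4).
Collect the words opening with x1:
  sign of x1x2x3 is +1, so it contributes +[[x1, x2], x3]
  sign of x1x3x2 is -1, so it contributes -[[x1, x3], x2]


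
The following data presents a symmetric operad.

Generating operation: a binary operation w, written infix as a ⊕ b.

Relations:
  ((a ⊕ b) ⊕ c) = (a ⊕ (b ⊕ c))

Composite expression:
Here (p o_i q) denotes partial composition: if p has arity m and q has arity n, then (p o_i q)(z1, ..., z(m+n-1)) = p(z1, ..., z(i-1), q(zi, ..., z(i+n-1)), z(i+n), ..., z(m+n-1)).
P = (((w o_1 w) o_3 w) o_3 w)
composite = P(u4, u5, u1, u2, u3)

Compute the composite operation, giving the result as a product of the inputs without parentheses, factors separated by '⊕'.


Associativity of w dissolves the nesting; only the u-input order survives.
(u4 ⊕ u5) flattens to u4 ⊕ u5
(u1 ⊕ u2) flattens to u1 ⊕ u2
((u1 ⊕ u2) ⊕ u3) flattens to u1 ⊕ u2 ⊕ u3
((u4 ⊕ u5) ⊕ ((u1 ⊕ u2) ⊕ u3)) flattens to u4 ⊕ u5 ⊕ u1 ⊕ u2 ⊕ u3

u4 ⊕ u5 ⊕ u1 ⊕ u2 ⊕ u3


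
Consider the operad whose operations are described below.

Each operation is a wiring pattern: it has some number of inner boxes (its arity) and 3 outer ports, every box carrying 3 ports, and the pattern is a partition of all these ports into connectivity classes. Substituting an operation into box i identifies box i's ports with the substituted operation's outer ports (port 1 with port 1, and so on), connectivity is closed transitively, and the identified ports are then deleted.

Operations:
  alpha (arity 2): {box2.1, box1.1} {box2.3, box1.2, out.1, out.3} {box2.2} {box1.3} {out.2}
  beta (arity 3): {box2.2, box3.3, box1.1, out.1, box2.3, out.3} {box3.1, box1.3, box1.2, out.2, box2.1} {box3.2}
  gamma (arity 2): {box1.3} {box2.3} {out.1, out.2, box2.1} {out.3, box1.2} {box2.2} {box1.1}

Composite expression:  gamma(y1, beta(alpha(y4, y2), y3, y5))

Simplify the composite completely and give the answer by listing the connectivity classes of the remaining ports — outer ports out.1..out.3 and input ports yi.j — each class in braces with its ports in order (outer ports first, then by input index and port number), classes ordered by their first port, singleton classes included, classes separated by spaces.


Treat the ports identified at gamma as solder joints: merge, then drop.
stage alpha: inputs (y4, y2), connectivity {out.1, out.3, y2.3, y4.2} {out.2} {y2.1, y4.1} {y2.2} {y4.3}, out.j its boundary
stage beta: inputs (y4, y2, y3, y5), connectivity {out.1, out.2, out.3, y2.3, y3.1, y3.2, y3.3, y4.2, y5.1, y5.3} {y2.1, y4.1} {y2.2} {y4.3} {y5.2}, out.j its boundary
stage gamma: inputs (y1, y4, y2, y3, y5), connectivity {out.1, out.2, y2.3, y3.1, y3.2, y3.3, y4.2, y5.1, y5.3} {out.3, y1.2} {y1.1} {y1.3} {y2.1, y4.1} {y2.2} {y4.3} {y5.2}, out.j its boundary

{out.1, out.2, y2.3, y3.1, y3.2, y3.3, y4.2, y5.1, y5.3} {out.3, y1.2} {y1.1} {y1.3} {y2.1, y4.1} {y2.2} {y4.3} {y5.2}


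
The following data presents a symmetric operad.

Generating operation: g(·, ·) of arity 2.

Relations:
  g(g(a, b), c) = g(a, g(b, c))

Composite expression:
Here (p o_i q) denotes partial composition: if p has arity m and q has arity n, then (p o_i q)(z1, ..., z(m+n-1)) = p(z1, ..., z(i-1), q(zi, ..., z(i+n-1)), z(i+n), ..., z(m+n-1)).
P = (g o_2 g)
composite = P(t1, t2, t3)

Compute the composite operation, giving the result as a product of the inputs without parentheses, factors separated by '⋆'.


t1 ⋆ t2 ⋆ t3

Every regrouping of g is equal, so read the t-inputs in written order.
g(t2, t3) reduces to t2 ⋆ t3
g(t1, g(t2, t3)) reduces to t1 ⋆ t2 ⋆ t3


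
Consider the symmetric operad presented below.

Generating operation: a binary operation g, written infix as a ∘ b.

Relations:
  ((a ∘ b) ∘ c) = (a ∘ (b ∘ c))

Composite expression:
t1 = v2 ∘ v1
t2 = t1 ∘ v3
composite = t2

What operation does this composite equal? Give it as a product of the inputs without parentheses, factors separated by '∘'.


v2 ∘ v1 ∘ v3

Every regrouping of g is equal, so read the v-inputs in written order.
(v2 ∘ v1) unparenthesizes to v2 ∘ v1
((v2 ∘ v1) ∘ v3) unparenthesizes to v2 ∘ v1 ∘ v3


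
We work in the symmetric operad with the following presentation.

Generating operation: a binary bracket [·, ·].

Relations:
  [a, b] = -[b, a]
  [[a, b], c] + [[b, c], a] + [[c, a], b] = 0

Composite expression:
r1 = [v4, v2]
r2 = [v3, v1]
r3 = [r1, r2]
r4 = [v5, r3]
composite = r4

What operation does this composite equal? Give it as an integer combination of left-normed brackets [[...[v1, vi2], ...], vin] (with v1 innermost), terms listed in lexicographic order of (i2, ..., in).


Left-normed coefficients sit on the v1-initial expansion words.
Composite bracket: [v5, [[v4, v2], [v3, v1]]]
Each bracket splits as ab - ba, giving 16 signed words (2^4 = 16).
Coefficients come from the v1-initial words:
  v1v3v2v4v5 (sign +1) contributes +[[[[v1, v3], v2], v4], v5]
  v1v3v4v2v5 (sign -1) contributes -[[[[v1, v3], v4], v2], v5]

[[[[v1, v3], v2], v4], v5] - [[[[v1, v3], v4], v2], v5]


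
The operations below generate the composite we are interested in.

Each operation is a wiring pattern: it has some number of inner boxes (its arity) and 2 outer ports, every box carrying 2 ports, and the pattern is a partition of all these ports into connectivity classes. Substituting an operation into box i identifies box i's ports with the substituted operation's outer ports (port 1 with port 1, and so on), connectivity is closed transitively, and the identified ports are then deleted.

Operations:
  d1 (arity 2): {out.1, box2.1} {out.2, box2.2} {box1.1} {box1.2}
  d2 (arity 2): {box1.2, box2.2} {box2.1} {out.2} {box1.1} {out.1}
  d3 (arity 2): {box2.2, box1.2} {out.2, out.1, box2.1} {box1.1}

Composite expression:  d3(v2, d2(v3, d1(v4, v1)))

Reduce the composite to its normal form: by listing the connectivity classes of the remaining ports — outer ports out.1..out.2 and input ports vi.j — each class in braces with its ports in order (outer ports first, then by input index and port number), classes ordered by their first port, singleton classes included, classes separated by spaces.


{out.1, out.2} {v1.1} {v1.2, v3.2} {v2.1} {v2.2} {v3.1} {v4.1} {v4.2}

Two ports join when wires chain via d3-identified ports.
through d1, on inputs (v4, v1): {out.1, v1.1} {out.2, v1.2} {v4.1} {v4.2} (out.j = stage outer ports)
through d2, on inputs (v3, v4, v1): {out.1} {out.2} {v1.1} {v1.2, v3.2} {v3.1} {v4.1} {v4.2} (out.j = stage outer ports)
through d3, on inputs (v2, v3, v4, v1): {out.1, out.2} {v1.1} {v1.2, v3.2} {v2.1} {v2.2} {v3.1} {v4.1} {v4.2} (out.j = stage outer ports)


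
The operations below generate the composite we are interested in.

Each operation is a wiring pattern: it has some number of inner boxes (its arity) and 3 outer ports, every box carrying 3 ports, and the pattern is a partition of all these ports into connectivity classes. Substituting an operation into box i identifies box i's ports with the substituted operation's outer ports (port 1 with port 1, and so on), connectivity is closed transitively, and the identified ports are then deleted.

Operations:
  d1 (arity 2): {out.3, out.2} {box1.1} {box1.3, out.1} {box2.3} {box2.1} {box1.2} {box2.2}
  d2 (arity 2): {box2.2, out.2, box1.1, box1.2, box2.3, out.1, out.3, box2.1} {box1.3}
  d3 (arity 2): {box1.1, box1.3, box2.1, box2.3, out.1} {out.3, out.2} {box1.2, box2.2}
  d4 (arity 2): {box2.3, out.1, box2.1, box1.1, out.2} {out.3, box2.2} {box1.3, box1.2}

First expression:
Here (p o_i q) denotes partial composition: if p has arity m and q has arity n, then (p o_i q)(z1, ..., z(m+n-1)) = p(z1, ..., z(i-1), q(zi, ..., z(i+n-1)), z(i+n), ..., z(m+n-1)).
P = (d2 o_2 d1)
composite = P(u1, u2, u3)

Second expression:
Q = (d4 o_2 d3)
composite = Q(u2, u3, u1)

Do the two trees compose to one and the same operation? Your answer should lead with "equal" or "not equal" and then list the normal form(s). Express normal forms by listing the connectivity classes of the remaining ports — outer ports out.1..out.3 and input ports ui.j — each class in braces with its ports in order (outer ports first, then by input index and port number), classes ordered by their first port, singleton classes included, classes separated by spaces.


not equal: they reduce to {out.1, out.2, out.3, u1.1, u1.2, u2.3} {u1.3} {u2.1} {u2.2} {u3.1} {u3.2} {u3.3} and {out.1, out.2, out.3, u1.1, u1.3, u2.1, u3.1, u3.3} {u1.2, u3.2} {u2.2, u2.3}


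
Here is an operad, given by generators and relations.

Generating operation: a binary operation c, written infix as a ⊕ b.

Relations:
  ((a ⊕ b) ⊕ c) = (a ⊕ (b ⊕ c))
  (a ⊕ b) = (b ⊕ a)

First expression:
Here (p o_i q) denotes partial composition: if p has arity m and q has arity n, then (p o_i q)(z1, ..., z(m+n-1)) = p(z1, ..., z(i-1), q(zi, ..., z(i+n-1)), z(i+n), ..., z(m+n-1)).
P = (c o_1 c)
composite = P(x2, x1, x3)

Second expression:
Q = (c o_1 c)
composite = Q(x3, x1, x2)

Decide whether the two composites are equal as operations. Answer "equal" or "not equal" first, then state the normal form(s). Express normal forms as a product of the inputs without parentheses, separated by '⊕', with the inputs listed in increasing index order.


equal — both sides give x1 ⊕ x2 ⊕ x3

The first expression reduces to x1 ⊕ x2 ⊕ x3
The second expression reduces to x1 ⊕ x2 ⊕ x3
Same normal form: equal.


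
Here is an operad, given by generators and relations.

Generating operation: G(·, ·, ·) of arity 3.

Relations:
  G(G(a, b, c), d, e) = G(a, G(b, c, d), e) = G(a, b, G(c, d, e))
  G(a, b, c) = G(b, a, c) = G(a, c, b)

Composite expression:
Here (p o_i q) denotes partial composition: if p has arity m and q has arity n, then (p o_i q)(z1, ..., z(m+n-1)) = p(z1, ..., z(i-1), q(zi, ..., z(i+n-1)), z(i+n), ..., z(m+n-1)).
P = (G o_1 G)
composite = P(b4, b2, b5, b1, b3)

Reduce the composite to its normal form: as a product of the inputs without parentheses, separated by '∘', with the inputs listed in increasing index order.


b1 ∘ b2 ∘ b3 ∘ b4 ∘ b5

Both nesting and order wash out for G; what remains is which b's occur.
G(b4, b2, b5) linearizes to b4 ∘ b2 ∘ b5
G(G(b4, b2, b5), b1, b3) linearizes to b4 ∘ b2 ∘ b5 ∘ b1 ∘ b3
rearranged into index order: b1 ∘ b2 ∘ b3 ∘ b4 ∘ b5


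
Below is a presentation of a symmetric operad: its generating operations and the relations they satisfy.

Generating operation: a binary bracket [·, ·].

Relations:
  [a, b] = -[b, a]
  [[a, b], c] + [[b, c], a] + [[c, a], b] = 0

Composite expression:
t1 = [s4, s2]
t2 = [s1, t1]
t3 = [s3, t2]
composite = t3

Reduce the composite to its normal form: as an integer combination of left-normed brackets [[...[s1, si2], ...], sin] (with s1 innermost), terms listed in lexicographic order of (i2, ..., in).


[[[s1, s2], s4], s3] - [[[s1, s4], s2], s3]

In the tensor algebra, words opening s1 carry the s1-anchored form.
Composite bracket: [s3, [s1, [s4, s2]]]
Expanding via [a, b] = ab - ba: 8 signed words (2^3 = 8).
Keep just the words that open with s1:
  word s1s2s4s3 has sign +1, contributing +[[[s1, s2], s4], s3]
  word s1s4s2s3 has sign -1, contributing -[[[s1, s4], s2], s3]


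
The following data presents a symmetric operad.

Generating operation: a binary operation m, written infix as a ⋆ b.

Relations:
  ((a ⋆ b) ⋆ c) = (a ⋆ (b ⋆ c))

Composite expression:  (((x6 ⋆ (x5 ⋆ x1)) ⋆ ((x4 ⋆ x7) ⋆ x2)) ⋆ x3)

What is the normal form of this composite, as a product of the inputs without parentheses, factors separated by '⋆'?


x6 ⋆ x5 ⋆ x1 ⋆ x4 ⋆ x7 ⋆ x2 ⋆ x3

Under associativity of m, the answer is the x's in reading order.
(x5 ⋆ x1) reduces to x5 ⋆ x1
(x6 ⋆ (x5 ⋆ x1)) reduces to x6 ⋆ x5 ⋆ x1
(x4 ⋆ x7) reduces to x4 ⋆ x7
((x4 ⋆ x7) ⋆ x2) reduces to x4 ⋆ x7 ⋆ x2
((x6 ⋆ (x5 ⋆ x1)) ⋆ ((x4 ⋆ x7) ⋆ x2)) reduces to x6 ⋆ x5 ⋆ x1 ⋆ x4 ⋆ x7 ⋆ x2
(((x6 ⋆ (x5 ⋆ x1)) ⋆ ((x4 ⋆ x7) ⋆ x2)) ⋆ x3) reduces to x6 ⋆ x5 ⋆ x1 ⋆ x4 ⋆ x7 ⋆ x2 ⋆ x3


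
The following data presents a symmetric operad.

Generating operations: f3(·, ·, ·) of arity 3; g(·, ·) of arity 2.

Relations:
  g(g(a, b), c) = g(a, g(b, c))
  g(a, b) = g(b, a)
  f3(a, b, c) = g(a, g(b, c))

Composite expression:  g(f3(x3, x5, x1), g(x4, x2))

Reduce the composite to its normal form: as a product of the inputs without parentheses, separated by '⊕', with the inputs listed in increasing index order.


x1 ⊕ x2 ⊕ x3 ⊕ x4 ⊕ x5

Shape and order are irrelevant to g; the x-input set decides.
f3(x3, x5, x1) spells out as x3 ⊕ x5 ⊕ x1
g(x4, x2) spells out as x4 ⊕ x2
g(f3(x3, x5, x1), g(x4, x2)) spells out as x3 ⊕ x5 ⊕ x1 ⊕ x4 ⊕ x2
commutativity sorts the factors: x1 ⊕ x2 ⊕ x3 ⊕ x4 ⊕ x5


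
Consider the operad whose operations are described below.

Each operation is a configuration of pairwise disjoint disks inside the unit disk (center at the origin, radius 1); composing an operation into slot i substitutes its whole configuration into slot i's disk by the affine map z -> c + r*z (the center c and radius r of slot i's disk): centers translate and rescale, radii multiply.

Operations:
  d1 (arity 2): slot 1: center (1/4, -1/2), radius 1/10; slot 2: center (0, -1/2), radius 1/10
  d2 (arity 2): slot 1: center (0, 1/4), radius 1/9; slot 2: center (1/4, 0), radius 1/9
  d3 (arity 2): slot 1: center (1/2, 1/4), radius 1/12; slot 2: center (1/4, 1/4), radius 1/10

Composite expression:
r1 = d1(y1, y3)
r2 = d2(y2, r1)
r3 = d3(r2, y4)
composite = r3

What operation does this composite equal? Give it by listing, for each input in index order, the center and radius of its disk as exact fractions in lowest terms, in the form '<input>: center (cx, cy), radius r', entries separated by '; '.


y1: center (113/216, 53/216), radius 1/1080; y2: center (1/2, 13/48), radius 1/108; y3: center (25/48, 53/216), radius 1/1080; y4: center (1/4, 1/4), radius 1/10

Only the slot chain above each y matters under d3; compose those maps.
y2: after 2 affine steps, its disk has center (1/2, 13/48), radius 1/108
y1: after 3 affine steps, its disk has center (113/216, 53/216), radius 1/1080
y3: after 3 affine steps, its disk has center (25/48, 53/216), radius 1/1080
y4: after 1 affine step, its disk has center (1/4, 1/4), radius 1/10


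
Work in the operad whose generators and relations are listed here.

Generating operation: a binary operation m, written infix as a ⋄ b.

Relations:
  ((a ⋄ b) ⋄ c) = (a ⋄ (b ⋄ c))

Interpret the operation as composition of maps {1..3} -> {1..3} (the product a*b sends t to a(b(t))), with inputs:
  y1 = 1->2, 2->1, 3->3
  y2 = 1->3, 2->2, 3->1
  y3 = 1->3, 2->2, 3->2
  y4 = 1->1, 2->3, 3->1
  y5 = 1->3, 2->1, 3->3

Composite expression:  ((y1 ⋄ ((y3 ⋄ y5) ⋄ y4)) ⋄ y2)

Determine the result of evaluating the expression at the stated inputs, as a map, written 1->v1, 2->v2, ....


1->1, 2->1, 3->1

(y3 ⋄ y5) = 1->2, 2->3, 3->2
((y3 ⋄ y5) ⋄ y4) = 1->2, 2->2, 3->2
(y1 ⋄ ((y3 ⋄ y5) ⋄ y4)) = 1->1, 2->1, 3->1
((y1 ⋄ ((y3 ⋄ y5) ⋄ y4)) ⋄ y2) = 1->1, 2->1, 3->1


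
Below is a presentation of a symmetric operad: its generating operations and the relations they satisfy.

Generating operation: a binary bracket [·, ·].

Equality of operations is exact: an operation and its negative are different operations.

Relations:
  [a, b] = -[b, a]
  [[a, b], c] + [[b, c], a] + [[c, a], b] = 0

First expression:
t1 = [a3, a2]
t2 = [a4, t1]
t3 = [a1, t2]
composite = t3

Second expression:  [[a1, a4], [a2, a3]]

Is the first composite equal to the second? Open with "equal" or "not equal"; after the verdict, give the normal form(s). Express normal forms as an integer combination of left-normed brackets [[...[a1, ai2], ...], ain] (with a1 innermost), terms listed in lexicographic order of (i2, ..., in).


not equal — first [[[a1, a2], a3], a4] - [[[a1, a3], a2], a4] - [[[a1, a4], a2], a3] + [[[a1, a4], a3], a2], second [[[a1, a4], a2], a3] - [[[a1, a4], a3], a2]


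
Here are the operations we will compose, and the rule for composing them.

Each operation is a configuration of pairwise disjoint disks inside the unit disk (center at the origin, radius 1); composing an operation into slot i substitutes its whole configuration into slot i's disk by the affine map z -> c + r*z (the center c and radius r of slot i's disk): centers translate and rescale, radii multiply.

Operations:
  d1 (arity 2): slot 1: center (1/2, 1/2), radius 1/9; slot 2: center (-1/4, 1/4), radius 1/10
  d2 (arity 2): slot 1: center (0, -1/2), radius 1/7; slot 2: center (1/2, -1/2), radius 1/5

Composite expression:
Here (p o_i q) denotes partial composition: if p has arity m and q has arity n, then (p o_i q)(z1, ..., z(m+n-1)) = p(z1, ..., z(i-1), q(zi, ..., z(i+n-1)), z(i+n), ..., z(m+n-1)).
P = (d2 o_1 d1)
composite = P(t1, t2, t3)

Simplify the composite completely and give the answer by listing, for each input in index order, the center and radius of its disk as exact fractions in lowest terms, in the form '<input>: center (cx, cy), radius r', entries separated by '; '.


t1: center (1/14, -3/7), radius 1/63; t2: center (-1/28, -13/28), radius 1/70; t3: center (1/2, -1/2), radius 1/5

Affine substitution under d2: radii multiply and t-centers shift.
t1 passes through 2 substitutions, ending at center (1/14, -3/7), radius 1/63
t2 passes through 2 substitutions, ending at center (-1/28, -13/28), radius 1/70
t3 passes through 1 substitution, ending at center (1/2, -1/2), radius 1/5
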